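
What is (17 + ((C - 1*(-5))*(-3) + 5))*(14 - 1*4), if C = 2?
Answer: 10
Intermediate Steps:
(17 + ((C - 1*(-5))*(-3) + 5))*(14 - 1*4) = (17 + ((2 - 1*(-5))*(-3) + 5))*(14 - 1*4) = (17 + ((2 + 5)*(-3) + 5))*(14 - 4) = (17 + (7*(-3) + 5))*10 = (17 + (-21 + 5))*10 = (17 - 16)*10 = 1*10 = 10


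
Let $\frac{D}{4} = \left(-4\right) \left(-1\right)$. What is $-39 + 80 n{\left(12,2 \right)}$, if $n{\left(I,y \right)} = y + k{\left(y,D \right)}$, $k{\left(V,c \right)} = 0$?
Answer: $121$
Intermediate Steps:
$D = 16$ ($D = 4 \left(\left(-4\right) \left(-1\right)\right) = 4 \cdot 4 = 16$)
$n{\left(I,y \right)} = y$ ($n{\left(I,y \right)} = y + 0 = y$)
$-39 + 80 n{\left(12,2 \right)} = -39 + 80 \cdot 2 = -39 + 160 = 121$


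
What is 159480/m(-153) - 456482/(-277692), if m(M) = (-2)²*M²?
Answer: 402914207/120379482 ≈ 3.3470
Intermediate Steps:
m(M) = 4*M²
159480/m(-153) - 456482/(-277692) = 159480/((4*(-153)²)) - 456482/(-277692) = 159480/((4*23409)) - 456482*(-1/277692) = 159480/93636 + 228241/138846 = 159480*(1/93636) + 228241/138846 = 4430/2601 + 228241/138846 = 402914207/120379482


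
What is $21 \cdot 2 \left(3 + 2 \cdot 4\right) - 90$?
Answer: $372$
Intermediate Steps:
$21 \cdot 2 \left(3 + 2 \cdot 4\right) - 90 = 21 \cdot 2 \left(3 + 8\right) - 90 = 21 \cdot 2 \cdot 11 - 90 = 21 \cdot 22 - 90 = 462 - 90 = 372$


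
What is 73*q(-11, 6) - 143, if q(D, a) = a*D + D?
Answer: -5764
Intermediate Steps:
q(D, a) = D + D*a (q(D, a) = D*a + D = D + D*a)
73*q(-11, 6) - 143 = 73*(-11*(1 + 6)) - 143 = 73*(-11*7) - 143 = 73*(-77) - 143 = -5621 - 143 = -5764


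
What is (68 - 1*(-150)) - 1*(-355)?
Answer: 573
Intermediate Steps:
(68 - 1*(-150)) - 1*(-355) = (68 + 150) + 355 = 218 + 355 = 573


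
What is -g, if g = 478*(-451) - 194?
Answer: 215772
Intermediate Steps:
g = -215772 (g = -215578 - 194 = -215772)
-g = -1*(-215772) = 215772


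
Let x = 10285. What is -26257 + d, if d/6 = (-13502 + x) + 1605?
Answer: -35929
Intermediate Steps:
d = -9672 (d = 6*((-13502 + 10285) + 1605) = 6*(-3217 + 1605) = 6*(-1612) = -9672)
-26257 + d = -26257 - 9672 = -35929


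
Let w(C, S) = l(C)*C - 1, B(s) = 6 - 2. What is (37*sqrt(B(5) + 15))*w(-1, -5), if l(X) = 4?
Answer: -185*sqrt(19) ≈ -806.40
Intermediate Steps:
B(s) = 4
w(C, S) = -1 + 4*C (w(C, S) = 4*C - 1 = -1 + 4*C)
(37*sqrt(B(5) + 15))*w(-1, -5) = (37*sqrt(4 + 15))*(-1 + 4*(-1)) = (37*sqrt(19))*(-1 - 4) = (37*sqrt(19))*(-5) = -185*sqrt(19)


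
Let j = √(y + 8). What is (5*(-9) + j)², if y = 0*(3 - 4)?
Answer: 2033 - 180*√2 ≈ 1778.4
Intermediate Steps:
y = 0 (y = 0*(-1) = 0)
j = 2*√2 (j = √(0 + 8) = √8 = 2*√2 ≈ 2.8284)
(5*(-9) + j)² = (5*(-9) + 2*√2)² = (-45 + 2*√2)²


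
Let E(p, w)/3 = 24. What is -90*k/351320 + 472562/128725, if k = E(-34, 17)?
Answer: 4129658596/1130591675 ≈ 3.6527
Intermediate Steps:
E(p, w) = 72 (E(p, w) = 3*24 = 72)
k = 72
-90*k/351320 + 472562/128725 = -90*72/351320 + 472562/128725 = -6480*1/351320 + 472562*(1/128725) = -162/8783 + 472562/128725 = 4129658596/1130591675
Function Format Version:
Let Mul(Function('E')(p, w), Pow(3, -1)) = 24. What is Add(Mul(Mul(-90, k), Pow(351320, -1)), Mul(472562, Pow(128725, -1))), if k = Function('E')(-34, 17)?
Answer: Rational(4129658596, 1130591675) ≈ 3.6527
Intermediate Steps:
Function('E')(p, w) = 72 (Function('E')(p, w) = Mul(3, 24) = 72)
k = 72
Add(Mul(Mul(-90, k), Pow(351320, -1)), Mul(472562, Pow(128725, -1))) = Add(Mul(Mul(-90, 72), Pow(351320, -1)), Mul(472562, Pow(128725, -1))) = Add(Mul(-6480, Rational(1, 351320)), Mul(472562, Rational(1, 128725))) = Add(Rational(-162, 8783), Rational(472562, 128725)) = Rational(4129658596, 1130591675)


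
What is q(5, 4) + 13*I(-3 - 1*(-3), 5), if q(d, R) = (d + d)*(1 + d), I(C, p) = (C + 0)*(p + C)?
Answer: 60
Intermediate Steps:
I(C, p) = C*(C + p)
q(d, R) = 2*d*(1 + d) (q(d, R) = (2*d)*(1 + d) = 2*d*(1 + d))
q(5, 4) + 13*I(-3 - 1*(-3), 5) = 2*5*(1 + 5) + 13*((-3 - 1*(-3))*((-3 - 1*(-3)) + 5)) = 2*5*6 + 13*((-3 + 3)*((-3 + 3) + 5)) = 60 + 13*(0*(0 + 5)) = 60 + 13*(0*5) = 60 + 13*0 = 60 + 0 = 60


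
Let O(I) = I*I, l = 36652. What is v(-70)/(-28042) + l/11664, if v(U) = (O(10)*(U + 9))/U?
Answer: 898431581/286196652 ≈ 3.1392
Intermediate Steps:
O(I) = I²
v(U) = (900 + 100*U)/U (v(U) = (10²*(U + 9))/U = (100*(9 + U))/U = (900 + 100*U)/U)
v(-70)/(-28042) + l/11664 = (100 + 900/(-70))/(-28042) + 36652/11664 = (100 + 900*(-1/70))*(-1/28042) + 36652*(1/11664) = (100 - 90/7)*(-1/28042) + 9163/2916 = (610/7)*(-1/28042) + 9163/2916 = -305/98147 + 9163/2916 = 898431581/286196652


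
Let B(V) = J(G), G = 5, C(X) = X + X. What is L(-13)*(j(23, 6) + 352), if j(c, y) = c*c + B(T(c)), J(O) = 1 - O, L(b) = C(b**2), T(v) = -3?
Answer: 296426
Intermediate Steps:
C(X) = 2*X
L(b) = 2*b**2
B(V) = -4 (B(V) = 1 - 1*5 = 1 - 5 = -4)
j(c, y) = -4 + c**2 (j(c, y) = c*c - 4 = c**2 - 4 = -4 + c**2)
L(-13)*(j(23, 6) + 352) = (2*(-13)**2)*((-4 + 23**2) + 352) = (2*169)*((-4 + 529) + 352) = 338*(525 + 352) = 338*877 = 296426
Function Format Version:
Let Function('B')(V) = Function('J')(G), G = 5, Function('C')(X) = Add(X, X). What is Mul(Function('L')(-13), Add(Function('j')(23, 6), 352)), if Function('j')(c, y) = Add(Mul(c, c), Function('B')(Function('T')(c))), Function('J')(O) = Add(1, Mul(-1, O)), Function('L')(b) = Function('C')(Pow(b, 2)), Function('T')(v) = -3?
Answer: 296426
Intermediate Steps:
Function('C')(X) = Mul(2, X)
Function('L')(b) = Mul(2, Pow(b, 2))
Function('B')(V) = -4 (Function('B')(V) = Add(1, Mul(-1, 5)) = Add(1, -5) = -4)
Function('j')(c, y) = Add(-4, Pow(c, 2)) (Function('j')(c, y) = Add(Mul(c, c), -4) = Add(Pow(c, 2), -4) = Add(-4, Pow(c, 2)))
Mul(Function('L')(-13), Add(Function('j')(23, 6), 352)) = Mul(Mul(2, Pow(-13, 2)), Add(Add(-4, Pow(23, 2)), 352)) = Mul(Mul(2, 169), Add(Add(-4, 529), 352)) = Mul(338, Add(525, 352)) = Mul(338, 877) = 296426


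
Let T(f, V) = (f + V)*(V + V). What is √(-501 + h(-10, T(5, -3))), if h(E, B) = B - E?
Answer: I*√503 ≈ 22.428*I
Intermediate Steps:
T(f, V) = 2*V*(V + f) (T(f, V) = (V + f)*(2*V) = 2*V*(V + f))
√(-501 + h(-10, T(5, -3))) = √(-501 + (2*(-3)*(-3 + 5) - 1*(-10))) = √(-501 + (2*(-3)*2 + 10)) = √(-501 + (-12 + 10)) = √(-501 - 2) = √(-503) = I*√503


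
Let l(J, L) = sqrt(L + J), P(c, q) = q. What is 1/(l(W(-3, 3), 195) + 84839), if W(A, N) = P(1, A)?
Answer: 84839/7197655729 - 8*sqrt(3)/7197655729 ≈ 1.1785e-5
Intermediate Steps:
W(A, N) = A
l(J, L) = sqrt(J + L)
1/(l(W(-3, 3), 195) + 84839) = 1/(sqrt(-3 + 195) + 84839) = 1/(sqrt(192) + 84839) = 1/(8*sqrt(3) + 84839) = 1/(84839 + 8*sqrt(3))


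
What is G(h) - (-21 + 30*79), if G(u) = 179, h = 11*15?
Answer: -2170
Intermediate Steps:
h = 165
G(h) - (-21 + 30*79) = 179 - (-21 + 30*79) = 179 - (-21 + 2370) = 179 - 1*2349 = 179 - 2349 = -2170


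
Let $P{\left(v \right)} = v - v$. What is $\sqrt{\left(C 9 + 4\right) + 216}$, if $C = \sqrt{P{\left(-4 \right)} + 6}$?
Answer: $\sqrt{220 + 9 \sqrt{6}} \approx 15.558$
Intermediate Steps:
$P{\left(v \right)} = 0$
$C = \sqrt{6}$ ($C = \sqrt{0 + 6} = \sqrt{6} \approx 2.4495$)
$\sqrt{\left(C 9 + 4\right) + 216} = \sqrt{\left(\sqrt{6} \cdot 9 + 4\right) + 216} = \sqrt{\left(9 \sqrt{6} + 4\right) + 216} = \sqrt{\left(4 + 9 \sqrt{6}\right) + 216} = \sqrt{220 + 9 \sqrt{6}}$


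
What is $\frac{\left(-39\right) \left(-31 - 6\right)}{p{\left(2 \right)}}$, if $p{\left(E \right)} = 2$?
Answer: $\frac{1443}{2} \approx 721.5$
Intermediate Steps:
$\frac{\left(-39\right) \left(-31 - 6\right)}{p{\left(2 \right)}} = \frac{\left(-39\right) \left(-31 - 6\right)}{2} = \left(-39\right) \left(-37\right) \frac{1}{2} = 1443 \cdot \frac{1}{2} = \frac{1443}{2}$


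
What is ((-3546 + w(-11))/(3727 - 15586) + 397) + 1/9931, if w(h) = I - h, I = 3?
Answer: 46790464564/117771729 ≈ 397.30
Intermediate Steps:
w(h) = 3 - h
((-3546 + w(-11))/(3727 - 15586) + 397) + 1/9931 = ((-3546 + (3 - 1*(-11)))/(3727 - 15586) + 397) + 1/9931 = ((-3546 + (3 + 11))/(-11859) + 397) + 1/9931 = ((-3546 + 14)*(-1/11859) + 397) + 1/9931 = (-3532*(-1/11859) + 397) + 1/9931 = (3532/11859 + 397) + 1/9931 = 4711555/11859 + 1/9931 = 46790464564/117771729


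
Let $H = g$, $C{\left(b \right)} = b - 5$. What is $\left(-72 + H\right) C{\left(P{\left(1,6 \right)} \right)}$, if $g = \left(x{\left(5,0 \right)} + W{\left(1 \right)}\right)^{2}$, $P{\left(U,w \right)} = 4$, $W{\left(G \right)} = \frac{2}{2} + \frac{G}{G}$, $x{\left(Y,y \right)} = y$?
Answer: $68$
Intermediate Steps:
$W{\left(G \right)} = 2$ ($W{\left(G \right)} = 2 \cdot \frac{1}{2} + 1 = 1 + 1 = 2$)
$C{\left(b \right)} = -5 + b$
$g = 4$ ($g = \left(0 + 2\right)^{2} = 2^{2} = 4$)
$H = 4$
$\left(-72 + H\right) C{\left(P{\left(1,6 \right)} \right)} = \left(-72 + 4\right) \left(-5 + 4\right) = \left(-68\right) \left(-1\right) = 68$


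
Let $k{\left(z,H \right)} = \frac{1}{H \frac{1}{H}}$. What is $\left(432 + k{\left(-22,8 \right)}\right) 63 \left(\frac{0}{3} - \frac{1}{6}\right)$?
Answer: $- \frac{9093}{2} \approx -4546.5$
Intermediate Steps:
$k{\left(z,H \right)} = 1$ ($k{\left(z,H \right)} = 1^{-1} = 1$)
$\left(432 + k{\left(-22,8 \right)}\right) 63 \left(\frac{0}{3} - \frac{1}{6}\right) = \left(432 + 1\right) 63 \left(\frac{0}{3} - \frac{1}{6}\right) = 433 \cdot 63 \left(0 \cdot \frac{1}{3} - \frac{1}{6}\right) = 433 \cdot 63 \left(0 - \frac{1}{6}\right) = 433 \cdot 63 \left(- \frac{1}{6}\right) = 433 \left(- \frac{21}{2}\right) = - \frac{9093}{2}$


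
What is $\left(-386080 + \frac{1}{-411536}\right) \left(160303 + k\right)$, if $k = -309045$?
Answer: $\frac{11816497235998851}{205768} \approx 5.7426 \cdot 10^{10}$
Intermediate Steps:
$\left(-386080 + \frac{1}{-411536}\right) \left(160303 + k\right) = \left(-386080 + \frac{1}{-411536}\right) \left(160303 - 309045\right) = \left(-386080 - \frac{1}{411536}\right) \left(-148742\right) = \left(- \frac{158885818881}{411536}\right) \left(-148742\right) = \frac{11816497235998851}{205768}$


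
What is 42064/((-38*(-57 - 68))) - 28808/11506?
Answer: 86787596/13663375 ≈ 6.3518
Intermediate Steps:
42064/((-38*(-57 - 68))) - 28808/11506 = 42064/((-38*(-125))) - 28808*1/11506 = 42064/4750 - 14404/5753 = 42064*(1/4750) - 14404/5753 = 21032/2375 - 14404/5753 = 86787596/13663375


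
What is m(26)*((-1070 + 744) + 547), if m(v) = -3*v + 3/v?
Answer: -34425/2 ≈ -17213.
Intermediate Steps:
m(26)*((-1070 + 744) + 547) = (-3*26 + 3/26)*((-1070 + 744) + 547) = (-78 + 3*(1/26))*(-326 + 547) = (-78 + 3/26)*221 = -2025/26*221 = -34425/2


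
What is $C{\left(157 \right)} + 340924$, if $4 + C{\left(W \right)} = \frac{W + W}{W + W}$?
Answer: $340921$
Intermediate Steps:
$C{\left(W \right)} = -3$ ($C{\left(W \right)} = -4 + \frac{W + W}{W + W} = -4 + \frac{2 W}{2 W} = -4 + 2 W \frac{1}{2 W} = -4 + 1 = -3$)
$C{\left(157 \right)} + 340924 = -3 + 340924 = 340921$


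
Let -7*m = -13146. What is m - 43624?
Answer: -41746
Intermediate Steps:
m = 1878 (m = -⅐*(-13146) = 1878)
m - 43624 = 1878 - 43624 = -41746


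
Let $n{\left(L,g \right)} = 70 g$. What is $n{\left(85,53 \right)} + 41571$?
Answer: $45281$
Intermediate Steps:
$n{\left(85,53 \right)} + 41571 = 70 \cdot 53 + 41571 = 3710 + 41571 = 45281$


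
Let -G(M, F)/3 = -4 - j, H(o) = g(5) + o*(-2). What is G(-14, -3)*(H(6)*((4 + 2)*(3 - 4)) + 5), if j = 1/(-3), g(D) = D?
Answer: 517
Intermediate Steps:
j = -⅓ (j = 1*(-⅓) = -⅓ ≈ -0.33333)
H(o) = 5 - 2*o (H(o) = 5 + o*(-2) = 5 - 2*o)
G(M, F) = 11 (G(M, F) = -3*(-4 - 1*(-⅓)) = -3*(-4 + ⅓) = -3*(-11/3) = 11)
G(-14, -3)*(H(6)*((4 + 2)*(3 - 4)) + 5) = 11*((5 - 2*6)*((4 + 2)*(3 - 4)) + 5) = 11*((5 - 12)*(6*(-1)) + 5) = 11*(-7*(-6) + 5) = 11*(42 + 5) = 11*47 = 517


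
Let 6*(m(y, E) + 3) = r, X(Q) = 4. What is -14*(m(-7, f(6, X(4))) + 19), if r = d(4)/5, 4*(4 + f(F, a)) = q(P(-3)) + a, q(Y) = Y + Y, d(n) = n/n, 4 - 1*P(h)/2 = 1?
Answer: -3367/15 ≈ -224.47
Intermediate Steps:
P(h) = 6 (P(h) = 8 - 2*1 = 8 - 2 = 6)
d(n) = 1
q(Y) = 2*Y
f(F, a) = -1 + a/4 (f(F, a) = -4 + (2*6 + a)/4 = -4 + (12 + a)/4 = -4 + (3 + a/4) = -1 + a/4)
r = ⅕ (r = 1/5 = 1*(⅕) = ⅕ ≈ 0.20000)
m(y, E) = -89/30 (m(y, E) = -3 + (⅙)*(⅕) = -3 + 1/30 = -89/30)
-14*(m(-7, f(6, X(4))) + 19) = -14*(-89/30 + 19) = -14*481/30 = -3367/15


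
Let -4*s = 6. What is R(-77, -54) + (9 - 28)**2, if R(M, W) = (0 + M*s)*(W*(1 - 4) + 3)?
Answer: 38837/2 ≈ 19419.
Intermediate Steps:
s = -3/2 (s = -1/4*6 = -3/2 ≈ -1.5000)
R(M, W) = -3*M*(3 - 3*W)/2 (R(M, W) = (0 + M*(-3/2))*(W*(1 - 4) + 3) = (0 - 3*M/2)*(W*(-3) + 3) = (-3*M/2)*(-3*W + 3) = (-3*M/2)*(3 - 3*W) = -3*M*(3 - 3*W)/2)
R(-77, -54) + (9 - 28)**2 = (9/2)*(-77)*(-1 - 54) + (9 - 28)**2 = (9/2)*(-77)*(-55) + (-19)**2 = 38115/2 + 361 = 38837/2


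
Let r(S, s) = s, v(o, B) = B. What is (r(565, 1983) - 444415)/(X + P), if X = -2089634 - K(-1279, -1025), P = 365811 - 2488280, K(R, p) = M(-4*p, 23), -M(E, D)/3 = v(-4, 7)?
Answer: 221216/2106041 ≈ 0.10504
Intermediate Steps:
M(E, D) = -21 (M(E, D) = -3*7 = -21)
K(R, p) = -21
P = -2122469
X = -2089613 (X = -2089634 - 1*(-21) = -2089634 + 21 = -2089613)
(r(565, 1983) - 444415)/(X + P) = (1983 - 444415)/(-2089613 - 2122469) = -442432/(-4212082) = -442432*(-1/4212082) = 221216/2106041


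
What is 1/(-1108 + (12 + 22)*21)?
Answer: -1/394 ≈ -0.0025381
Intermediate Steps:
1/(-1108 + (12 + 22)*21) = 1/(-1108 + 34*21) = 1/(-1108 + 714) = 1/(-394) = -1/394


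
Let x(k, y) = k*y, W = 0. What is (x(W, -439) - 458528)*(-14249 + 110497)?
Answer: -44132402944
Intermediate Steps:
(x(W, -439) - 458528)*(-14249 + 110497) = (0*(-439) - 458528)*(-14249 + 110497) = (0 - 458528)*96248 = -458528*96248 = -44132402944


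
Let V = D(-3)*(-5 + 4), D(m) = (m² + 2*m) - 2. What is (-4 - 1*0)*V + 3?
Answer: 7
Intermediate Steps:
D(m) = -2 + m² + 2*m
V = -1 (V = (-2 + (-3)² + 2*(-3))*(-5 + 4) = (-2 + 9 - 6)*(-1) = 1*(-1) = -1)
(-4 - 1*0)*V + 3 = (-4 - 1*0)*(-1) + 3 = (-4 + 0)*(-1) + 3 = -4*(-1) + 3 = 4 + 3 = 7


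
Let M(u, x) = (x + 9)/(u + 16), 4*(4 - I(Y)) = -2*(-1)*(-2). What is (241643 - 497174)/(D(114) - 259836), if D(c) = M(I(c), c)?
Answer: 1788717/1818811 ≈ 0.98345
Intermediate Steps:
I(Y) = 5 (I(Y) = 4 - (-2*(-1))*(-2)/4 = 4 - (-2)/2 = 4 - ¼*(-4) = 4 + 1 = 5)
M(u, x) = (9 + x)/(16 + u)
D(c) = 3/7 + c/21 (D(c) = (9 + c)/(16 + 5) = (9 + c)/21 = 3/7 + c/21)
(241643 - 497174)/(D(114) - 259836) = (241643 - 497174)/((3/7 + (1/21)*114) - 259836) = -255531/((3/7 + 38/7) - 259836) = -255531/(41/7 - 259836) = -255531/(-1818811/7) = -255531*(-7/1818811) = 1788717/1818811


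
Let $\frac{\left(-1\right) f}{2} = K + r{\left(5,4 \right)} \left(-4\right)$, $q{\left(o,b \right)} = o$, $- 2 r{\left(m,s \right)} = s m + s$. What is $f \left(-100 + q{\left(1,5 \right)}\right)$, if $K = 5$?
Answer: $10494$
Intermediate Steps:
$r{\left(m,s \right)} = - \frac{s}{2} - \frac{m s}{2}$ ($r{\left(m,s \right)} = - \frac{s m + s}{2} = - \frac{m s + s}{2} = - \frac{s + m s}{2} = - \frac{s}{2} - \frac{m s}{2}$)
$f = -106$ ($f = - 2 \left(5 + \left(- \frac{1}{2}\right) 4 \left(1 + 5\right) \left(-4\right)\right) = - 2 \left(5 + \left(- \frac{1}{2}\right) 4 \cdot 6 \left(-4\right)\right) = - 2 \left(5 - -48\right) = - 2 \left(5 + 48\right) = \left(-2\right) 53 = -106$)
$f \left(-100 + q{\left(1,5 \right)}\right) = - 106 \left(-100 + 1\right) = \left(-106\right) \left(-99\right) = 10494$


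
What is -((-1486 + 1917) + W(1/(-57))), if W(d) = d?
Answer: -24566/57 ≈ -430.98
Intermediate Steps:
-((-1486 + 1917) + W(1/(-57))) = -((-1486 + 1917) + 1/(-57)) = -(431 - 1/57) = -1*24566/57 = -24566/57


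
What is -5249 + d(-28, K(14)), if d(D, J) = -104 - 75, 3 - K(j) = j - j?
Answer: -5428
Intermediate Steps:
K(j) = 3 (K(j) = 3 - (j - j) = 3 - 1*0 = 3 + 0 = 3)
d(D, J) = -179
-5249 + d(-28, K(14)) = -5249 - 179 = -5428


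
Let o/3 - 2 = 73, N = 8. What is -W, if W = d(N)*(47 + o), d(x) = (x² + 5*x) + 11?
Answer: -31280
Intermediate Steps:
d(x) = 11 + x² + 5*x
o = 225 (o = 6 + 3*73 = 6 + 219 = 225)
W = 31280 (W = (11 + 8² + 5*8)*(47 + 225) = (11 + 64 + 40)*272 = 115*272 = 31280)
-W = -1*31280 = -31280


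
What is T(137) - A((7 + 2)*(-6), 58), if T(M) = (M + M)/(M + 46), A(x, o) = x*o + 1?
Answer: 573247/183 ≈ 3132.5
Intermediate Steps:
A(x, o) = 1 + o*x (A(x, o) = o*x + 1 = 1 + o*x)
T(M) = 2*M/(46 + M) (T(M) = (2*M)/(46 + M) = 2*M/(46 + M))
T(137) - A((7 + 2)*(-6), 58) = 2*137/(46 + 137) - (1 + 58*((7 + 2)*(-6))) = 2*137/183 - (1 + 58*(9*(-6))) = 2*137*(1/183) - (1 + 58*(-54)) = 274/183 - (1 - 3132) = 274/183 - 1*(-3131) = 274/183 + 3131 = 573247/183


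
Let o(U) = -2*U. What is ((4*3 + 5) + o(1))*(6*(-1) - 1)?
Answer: -105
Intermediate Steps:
((4*3 + 5) + o(1))*(6*(-1) - 1) = ((4*3 + 5) - 2*1)*(6*(-1) - 1) = ((12 + 5) - 2)*(-6 - 1) = (17 - 2)*(-7) = 15*(-7) = -105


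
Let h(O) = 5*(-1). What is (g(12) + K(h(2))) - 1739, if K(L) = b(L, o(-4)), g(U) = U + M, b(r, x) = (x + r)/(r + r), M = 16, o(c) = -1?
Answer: -8552/5 ≈ -1710.4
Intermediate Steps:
h(O) = -5
b(r, x) = (r + x)/(2*r) (b(r, x) = (r + x)/((2*r)) = (r + x)*(1/(2*r)) = (r + x)/(2*r))
g(U) = 16 + U (g(U) = U + 16 = 16 + U)
K(L) = (-1 + L)/(2*L) (K(L) = (L - 1)/(2*L) = (-1 + L)/(2*L))
(g(12) + K(h(2))) - 1739 = ((16 + 12) + (1/2)*(-1 - 5)/(-5)) - 1739 = (28 + (1/2)*(-1/5)*(-6)) - 1739 = (28 + 3/5) - 1739 = 143/5 - 1739 = -8552/5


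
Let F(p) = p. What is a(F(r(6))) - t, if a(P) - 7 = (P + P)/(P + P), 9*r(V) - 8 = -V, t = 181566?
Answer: -181558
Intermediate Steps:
r(V) = 8/9 - V/9 (r(V) = 8/9 + (-V)/9 = 8/9 - V/9)
a(P) = 8 (a(P) = 7 + (P + P)/(P + P) = 7 + (2*P)/((2*P)) = 7 + (2*P)*(1/(2*P)) = 7 + 1 = 8)
a(F(r(6))) - t = 8 - 1*181566 = 8 - 181566 = -181558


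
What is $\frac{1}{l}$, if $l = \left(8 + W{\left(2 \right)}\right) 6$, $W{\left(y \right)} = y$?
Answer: $\frac{1}{60} \approx 0.016667$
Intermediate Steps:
$l = 60$ ($l = \left(8 + 2\right) 6 = 10 \cdot 6 = 60$)
$\frac{1}{l} = \frac{1}{60}$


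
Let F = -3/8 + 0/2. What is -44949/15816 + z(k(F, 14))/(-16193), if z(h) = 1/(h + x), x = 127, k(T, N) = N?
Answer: -34209385651/12037098936 ≈ -2.8420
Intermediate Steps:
F = -3/8 (F = -3*⅛ + 0*(½) = -3/8 + 0 = -3/8 ≈ -0.37500)
z(h) = 1/(127 + h) (z(h) = 1/(h + 127) = 1/(127 + h))
-44949/15816 + z(k(F, 14))/(-16193) = -44949/15816 + 1/((127 + 14)*(-16193)) = -44949*1/15816 - 1/16193/141 = -14983/5272 + (1/141)*(-1/16193) = -14983/5272 - 1/2283213 = -34209385651/12037098936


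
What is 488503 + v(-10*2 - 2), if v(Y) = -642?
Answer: 487861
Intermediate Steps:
488503 + v(-10*2 - 2) = 488503 - 642 = 487861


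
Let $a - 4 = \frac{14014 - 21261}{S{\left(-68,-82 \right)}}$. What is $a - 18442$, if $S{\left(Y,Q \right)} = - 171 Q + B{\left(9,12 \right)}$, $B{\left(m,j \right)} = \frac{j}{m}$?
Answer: $- \frac{775708401}{42070} \approx -18439.0$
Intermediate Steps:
$S{\left(Y,Q \right)} = \frac{4}{3} - 171 Q$ ($S{\left(Y,Q \right)} = - 171 Q + \frac{12}{9} = - 171 Q + 12 \cdot \frac{1}{9} = - 171 Q + \frac{4}{3} = \frac{4}{3} - 171 Q$)
$a = \frac{146539}{42070}$ ($a = 4 + \frac{14014 - 21261}{\frac{4}{3} - -14022} = 4 - \frac{7247}{\frac{4}{3} + 14022} = 4 - \frac{7247}{\frac{42070}{3}} = 4 - \frac{21741}{42070} = \frac{146539}{42070} \approx 3.4832$)
$a - 18442 = \frac{146539}{42070} - 18442 = - \frac{775708401}{42070}$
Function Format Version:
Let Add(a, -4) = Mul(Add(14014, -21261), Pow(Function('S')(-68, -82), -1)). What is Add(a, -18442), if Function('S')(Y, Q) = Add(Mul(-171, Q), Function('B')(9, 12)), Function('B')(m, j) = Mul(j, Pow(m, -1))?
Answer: Rational(-775708401, 42070) ≈ -18439.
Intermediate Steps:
Function('S')(Y, Q) = Add(Rational(4, 3), Mul(-171, Q)) (Function('S')(Y, Q) = Add(Mul(-171, Q), Mul(12, Pow(9, -1))) = Add(Mul(-171, Q), Mul(12, Rational(1, 9))) = Add(Mul(-171, Q), Rational(4, 3)) = Add(Rational(4, 3), Mul(-171, Q)))
a = Rational(146539, 42070) (a = Add(4, Mul(Add(14014, -21261), Pow(Add(Rational(4, 3), Mul(-171, -82)), -1))) = Add(4, Mul(-7247, Pow(Add(Rational(4, 3), 14022), -1))) = Add(4, Mul(-7247, Pow(Rational(42070, 3), -1))) = Add(4, Mul(-7247, Rational(3, 42070))) = Add(4, Rational(-21741, 42070)) = Rational(146539, 42070) ≈ 3.4832)
Add(a, -18442) = Add(Rational(146539, 42070), -18442) = Rational(-775708401, 42070)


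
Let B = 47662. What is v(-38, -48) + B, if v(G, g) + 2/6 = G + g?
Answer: 142727/3 ≈ 47576.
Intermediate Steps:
v(G, g) = -⅓ + G + g (v(G, g) = -⅓ + (G + g) = -⅓ + G + g)
v(-38, -48) + B = (-⅓ - 38 - 48) + 47662 = -259/3 + 47662 = 142727/3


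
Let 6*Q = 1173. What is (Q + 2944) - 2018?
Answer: 2243/2 ≈ 1121.5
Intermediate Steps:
Q = 391/2 (Q = (⅙)*1173 = 391/2 ≈ 195.50)
(Q + 2944) - 2018 = (391/2 + 2944) - 2018 = 6279/2 - 2018 = 2243/2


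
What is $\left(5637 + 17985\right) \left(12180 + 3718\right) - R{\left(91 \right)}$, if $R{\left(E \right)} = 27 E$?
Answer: $375540099$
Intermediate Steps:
$\left(5637 + 17985\right) \left(12180 + 3718\right) - R{\left(91 \right)} = \left(5637 + 17985\right) \left(12180 + 3718\right) - 27 \cdot 91 = 23622 \cdot 15898 - 2457 = 375542556 - 2457 = 375540099$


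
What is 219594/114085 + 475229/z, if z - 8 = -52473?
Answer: -8539100251/1197093905 ≈ -7.1332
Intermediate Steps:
z = -52465 (z = 8 - 52473 = -52465)
219594/114085 + 475229/z = 219594/114085 + 475229/(-52465) = 219594*(1/114085) + 475229*(-1/52465) = 219594/114085 - 475229/52465 = -8539100251/1197093905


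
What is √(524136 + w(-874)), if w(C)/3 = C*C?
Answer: 2*√703941 ≈ 1678.0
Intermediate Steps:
w(C) = 3*C² (w(C) = 3*(C*C) = 3*C²)
√(524136 + w(-874)) = √(524136 + 3*(-874)²) = √(524136 + 3*763876) = √(524136 + 2291628) = √2815764 = 2*√703941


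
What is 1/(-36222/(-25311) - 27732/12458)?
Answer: -52554073/41778496 ≈ -1.2579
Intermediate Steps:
1/(-36222/(-25311) - 27732/12458) = 1/(-36222*(-1/25311) - 27732*1/12458) = 1/(12074/8437 - 13866/6229) = 1/(-41778496/52554073) = -52554073/41778496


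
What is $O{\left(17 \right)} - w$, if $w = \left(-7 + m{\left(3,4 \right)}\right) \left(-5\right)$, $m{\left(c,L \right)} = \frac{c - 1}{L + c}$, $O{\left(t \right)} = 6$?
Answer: $- \frac{193}{7} \approx -27.571$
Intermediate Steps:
$m{\left(c,L \right)} = \frac{-1 + c}{L + c}$
$w = \frac{235}{7}$ ($w = \left(-7 + \frac{-1 + 3}{4 + 3}\right) \left(-5\right) = \left(-7 + \frac{1}{7} \cdot 2\right) \left(-5\right) = \left(-7 + \frac{2}{7}\right) \left(-5\right) = \left(- \frac{47}{7}\right) \left(-5\right) = \frac{235}{7} \approx 33.571$)
$O{\left(17 \right)} - w = 6 - \frac{235}{7} = - \frac{193}{7}$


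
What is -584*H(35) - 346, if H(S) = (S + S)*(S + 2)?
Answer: -1512906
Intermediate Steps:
H(S) = 2*S*(2 + S) (H(S) = (2*S)*(2 + S) = 2*S*(2 + S))
-584*H(35) - 346 = -1168*35*(2 + 35) - 346 = -1168*35*37 - 346 = -584*2590 - 346 = -1512560 - 346 = -1512906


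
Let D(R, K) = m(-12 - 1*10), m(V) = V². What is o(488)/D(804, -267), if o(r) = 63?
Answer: 63/484 ≈ 0.13017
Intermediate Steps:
D(R, K) = 484 (D(R, K) = (-12 - 1*10)² = (-12 - 10)² = (-22)² = 484)
o(488)/D(804, -267) = 63/484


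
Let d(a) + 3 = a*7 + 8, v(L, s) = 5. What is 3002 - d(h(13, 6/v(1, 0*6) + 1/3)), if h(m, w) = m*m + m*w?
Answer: 25117/15 ≈ 1674.5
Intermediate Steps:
h(m, w) = m**2 + m*w
d(a) = 5 + 7*a (d(a) = -3 + (a*7 + 8) = -3 + (7*a + 8) = -3 + (8 + 7*a) = 5 + 7*a)
3002 - d(h(13, 6/v(1, 0*6) + 1/3)) = 3002 - (5 + 7*(13*(13 + (6/5 + 1/3)))) = 3002 - (5 + 7*(13*(13 + 23/15))) = 3002 - (5 + 7*(13*(218/15))) = 3002 - (5 + 7*(2834/15)) = 3002 - (5 + 19838/15) = 3002 - 1*19913/15 = 3002 - 19913/15 = 25117/15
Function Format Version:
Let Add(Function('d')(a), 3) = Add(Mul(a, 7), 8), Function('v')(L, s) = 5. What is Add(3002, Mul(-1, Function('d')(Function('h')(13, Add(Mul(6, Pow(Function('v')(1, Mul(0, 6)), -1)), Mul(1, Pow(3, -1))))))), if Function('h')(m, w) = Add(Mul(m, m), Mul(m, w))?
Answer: Rational(25117, 15) ≈ 1674.5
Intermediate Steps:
Function('h')(m, w) = Add(Pow(m, 2), Mul(m, w))
Function('d')(a) = Add(5, Mul(7, a)) (Function('d')(a) = Add(-3, Add(Mul(a, 7), 8)) = Add(-3, Add(Mul(7, a), 8)) = Add(-3, Add(8, Mul(7, a))) = Add(5, Mul(7, a)))
Add(3002, Mul(-1, Function('d')(Function('h')(13, Add(Mul(6, Pow(Function('v')(1, Mul(0, 6)), -1)), Mul(1, Pow(3, -1))))))) = Add(3002, Mul(-1, Add(5, Mul(7, Mul(13, Add(13, Add(Mul(6, Pow(5, -1)), Mul(1, Pow(3, -1))))))))) = Add(3002, Mul(-1, Add(5, Mul(7, Mul(13, Add(13, Add(Mul(6, Rational(1, 5)), Mul(1, Rational(1, 3))))))))) = Add(3002, Mul(-1, Add(5, Mul(7, Mul(13, Add(13, Add(Rational(6, 5), Rational(1, 3)))))))) = Add(3002, Mul(-1, Add(5, Mul(7, Mul(13, Add(13, Rational(23, 15))))))) = Add(3002, Mul(-1, Add(5, Mul(7, Mul(13, Rational(218, 15)))))) = Add(3002, Mul(-1, Add(5, Mul(7, Rational(2834, 15))))) = Add(3002, Mul(-1, Add(5, Rational(19838, 15)))) = Add(3002, Mul(-1, Rational(19913, 15))) = Add(3002, Rational(-19913, 15)) = Rational(25117, 15)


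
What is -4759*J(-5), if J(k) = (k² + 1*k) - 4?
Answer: -76144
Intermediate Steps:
J(k) = -4 + k + k² (J(k) = (k² + k) - 4 = (k + k²) - 4 = -4 + k + k²)
-4759*J(-5) = -4759*(-4 - 5 + (-5)²) = -4759*(-4 - 5 + 25) = -4759*16 = -76144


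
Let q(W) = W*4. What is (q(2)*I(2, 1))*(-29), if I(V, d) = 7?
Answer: -1624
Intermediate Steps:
q(W) = 4*W
(q(2)*I(2, 1))*(-29) = ((4*2)*7)*(-29) = (8*7)*(-29) = 56*(-29) = -1624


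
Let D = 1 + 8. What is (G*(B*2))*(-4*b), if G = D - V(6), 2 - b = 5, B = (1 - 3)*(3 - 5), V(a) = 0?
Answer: 864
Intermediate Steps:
B = 4 (B = -2*(-2) = 4)
b = -3 (b = 2 - 1*5 = 2 - 5 = -3)
D = 9
G = 9 (G = 9 - 1*0 = 9 + 0 = 9)
(G*(B*2))*(-4*b) = (9*(4*2))*(-4*(-3)) = (9*8)*12 = 72*12 = 864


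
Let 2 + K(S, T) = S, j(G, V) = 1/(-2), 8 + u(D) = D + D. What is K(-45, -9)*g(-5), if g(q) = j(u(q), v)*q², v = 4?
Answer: 1175/2 ≈ 587.50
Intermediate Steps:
u(D) = -8 + 2*D (u(D) = -8 + (D + D) = -8 + 2*D)
j(G, V) = -½
g(q) = -q²/2
K(S, T) = -2 + S
K(-45, -9)*g(-5) = (-2 - 45)*(-½*(-5)²) = -(-47)*25/2 = -47*(-25/2) = 1175/2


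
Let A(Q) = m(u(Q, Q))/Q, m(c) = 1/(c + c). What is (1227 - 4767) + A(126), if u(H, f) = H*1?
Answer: -112402079/31752 ≈ -3540.0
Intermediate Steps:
u(H, f) = H
m(c) = 1/(2*c)
A(Q) = 1/(2*Q²) (A(Q) = (1/(2*Q))/Q = 1/(2*Q²))
(1227 - 4767) + A(126) = (1227 - 4767) + (½)/126² = -3540 + (½)*(1/15876) = -3540 + 1/31752 = -112402079/31752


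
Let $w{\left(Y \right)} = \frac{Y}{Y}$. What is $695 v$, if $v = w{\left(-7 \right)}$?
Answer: $695$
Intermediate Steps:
$w{\left(Y \right)} = 1$
$v = 1$
$695 v = 695 \cdot 1 = 695$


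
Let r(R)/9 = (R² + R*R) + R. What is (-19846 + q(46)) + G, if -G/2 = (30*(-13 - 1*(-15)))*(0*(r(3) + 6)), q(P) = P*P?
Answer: -17730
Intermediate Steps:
q(P) = P²
r(R) = 9*R + 18*R² (r(R) = 9*((R² + R*R) + R) = 9*((R² + R²) + R) = 9*(2*R² + R) = 9*(R + 2*R²) = 9*R + 18*R²)
G = 0 (G = -2*30*(-13 - 1*(-15))*0*(9*3*(1 + 2*3) + 6) = -2*30*(-13 + 15)*0*(9*3*(1 + 6) + 6) = -2*30*2*0*(9*3*7 + 6) = -120*0*(189 + 6) = -120*0*195 = -120*0 = -2*0 = 0)
(-19846 + q(46)) + G = (-19846 + 46²) + 0 = (-19846 + 2116) + 0 = -17730 + 0 = -17730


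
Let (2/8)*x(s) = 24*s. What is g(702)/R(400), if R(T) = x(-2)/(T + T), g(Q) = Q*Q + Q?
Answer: -2056275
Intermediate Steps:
x(s) = 96*s (x(s) = 4*(24*s) = 96*s)
g(Q) = Q + Q² (g(Q) = Q² + Q = Q + Q²)
R(T) = -96/T (R(T) = (96*(-2))/(T + T) = -192*1/(2*T) = -96/T)
g(702)/R(400) = (702*(1 + 702))/((-96/400)) = (702*703)/((-96*1/400)) = 493506/(-6/25) = 493506*(-25/6) = -2056275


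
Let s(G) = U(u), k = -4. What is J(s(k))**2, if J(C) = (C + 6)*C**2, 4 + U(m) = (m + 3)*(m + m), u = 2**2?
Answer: 24596276224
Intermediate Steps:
u = 4
U(m) = -4 + 2*m*(3 + m) (U(m) = -4 + (m + 3)*(m + m) = -4 + (3 + m)*(2*m) = -4 + 2*m*(3 + m))
s(G) = 52 (s(G) = -4 + 2*4**2 + 6*4 = -4 + 2*16 + 24 = -4 + 32 + 24 = 52)
J(C) = C**2*(6 + C) (J(C) = (6 + C)*C**2 = C**2*(6 + C))
J(s(k))**2 = (52**2*(6 + 52))**2 = (2704*58)**2 = 156832**2 = 24596276224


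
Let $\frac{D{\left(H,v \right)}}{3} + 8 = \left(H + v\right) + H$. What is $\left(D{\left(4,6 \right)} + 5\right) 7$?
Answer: $161$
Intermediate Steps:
$D{\left(H,v \right)} = -24 + 3 v + 6 H$ ($D{\left(H,v \right)} = -24 + 3 \left(\left(H + v\right) + H\right) = -24 + 3 \left(v + 2 H\right) = -24 + \left(3 v + 6 H\right) = -24 + 3 v + 6 H$)
$\left(D{\left(4,6 \right)} + 5\right) 7 = \left(\left(-24 + 3 \cdot 6 + 6 \cdot 4\right) + 5\right) 7 = \left(\left(-24 + 18 + 24\right) + 5\right) 7 = \left(18 + 5\right) 7 = 23 \cdot 7 = 161$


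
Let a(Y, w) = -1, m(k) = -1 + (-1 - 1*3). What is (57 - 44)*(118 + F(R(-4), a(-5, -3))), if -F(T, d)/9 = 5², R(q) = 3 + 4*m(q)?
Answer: -1391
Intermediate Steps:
m(k) = -5 (m(k) = -1 + (-1 - 3) = -1 - 4 = -5)
R(q) = -17 (R(q) = 3 + 4*(-5) = 3 - 20 = -17)
F(T, d) = -225 (F(T, d) = -9*5² = -9*25 = -225)
(57 - 44)*(118 + F(R(-4), a(-5, -3))) = (57 - 44)*(118 - 225) = 13*(-107) = -1391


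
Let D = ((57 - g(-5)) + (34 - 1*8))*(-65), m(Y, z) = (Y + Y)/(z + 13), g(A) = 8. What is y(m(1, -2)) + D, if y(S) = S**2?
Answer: -589871/121 ≈ -4875.0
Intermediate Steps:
m(Y, z) = 2*Y/(13 + z) (m(Y, z) = (2*Y)/(13 + z) = 2*Y/(13 + z))
D = -4875 (D = ((57 - 1*8) + (34 - 1*8))*(-65) = ((57 - 8) + (34 - 8))*(-65) = (49 + 26)*(-65) = 75*(-65) = -4875)
y(m(1, -2)) + D = (2*1/(13 - 2))**2 - 4875 = (2*1/11)**2 - 4875 = (2*1*(1/11))**2 - 4875 = (2/11)**2 - 4875 = 4/121 - 4875 = -589871/121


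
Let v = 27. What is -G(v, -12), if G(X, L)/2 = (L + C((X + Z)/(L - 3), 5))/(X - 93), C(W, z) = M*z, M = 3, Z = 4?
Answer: 1/11 ≈ 0.090909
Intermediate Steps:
C(W, z) = 3*z
G(X, L) = 2*(15 + L)/(-93 + X) (G(X, L) = 2*((L + 3*5)/(X - 93)) = 2*((L + 15)/(-93 + X)) = 2*((15 + L)/(-93 + X)) = 2*(15 + L)/(-93 + X))
-G(v, -12) = -2*(15 - 12)/(-93 + 27) = -2*3/(-66) = -2*(-1)*3/66 = -1*(-1/11) = 1/11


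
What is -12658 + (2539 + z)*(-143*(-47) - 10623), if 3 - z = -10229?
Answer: -49845100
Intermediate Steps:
z = 10232 (z = 3 - 1*(-10229) = 3 + 10229 = 10232)
-12658 + (2539 + z)*(-143*(-47) - 10623) = -12658 + (2539 + 10232)*(-143*(-47) - 10623) = -12658 + 12771*(6721 - 10623) = -12658 + 12771*(-3902) = -12658 - 49832442 = -49845100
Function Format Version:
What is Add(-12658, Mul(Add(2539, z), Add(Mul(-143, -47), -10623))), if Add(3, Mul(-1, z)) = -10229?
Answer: -49845100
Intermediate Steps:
z = 10232 (z = Add(3, Mul(-1, -10229)) = Add(3, 10229) = 10232)
Add(-12658, Mul(Add(2539, z), Add(Mul(-143, -47), -10623))) = Add(-12658, Mul(Add(2539, 10232), Add(Mul(-143, -47), -10623))) = Add(-12658, Mul(12771, Add(6721, -10623))) = Add(-12658, Mul(12771, -3902)) = Add(-12658, -49832442) = -49845100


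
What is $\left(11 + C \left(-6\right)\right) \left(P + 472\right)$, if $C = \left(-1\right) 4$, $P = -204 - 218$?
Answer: $1750$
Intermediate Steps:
$P = -422$
$C = -4$
$\left(11 + C \left(-6\right)\right) \left(P + 472\right) = \left(11 - -24\right) \left(-422 + 472\right) = \left(11 + 24\right) 50 = 35 \cdot 50 = 1750$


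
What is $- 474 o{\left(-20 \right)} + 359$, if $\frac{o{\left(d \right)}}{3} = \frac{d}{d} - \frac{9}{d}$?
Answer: $- \frac{17029}{10} \approx -1702.9$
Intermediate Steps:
$o{\left(d \right)} = 3 - \frac{27}{d}$ ($o{\left(d \right)} = 3 \left(\frac{d}{d} - \frac{9}{d}\right) = 3 \left(1 - \frac{9}{d}\right) = 3 - \frac{27}{d}$)
$- 474 o{\left(-20 \right)} + 359 = - 474 \left(3 - \frac{27}{-20}\right) + 359 = - 474 \left(3 - - \frac{27}{20}\right) + 359 = - 474 \left(3 + \frac{27}{20}\right) + 359 = \left(-474\right) \frac{87}{20} + 359 = - \frac{20619}{10} + 359 = - \frac{17029}{10}$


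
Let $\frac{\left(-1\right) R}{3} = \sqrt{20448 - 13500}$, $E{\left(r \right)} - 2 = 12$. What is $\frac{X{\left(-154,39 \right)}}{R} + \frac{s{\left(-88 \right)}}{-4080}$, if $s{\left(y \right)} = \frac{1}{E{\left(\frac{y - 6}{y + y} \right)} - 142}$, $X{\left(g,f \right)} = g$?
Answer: $\frac{1}{522240} + \frac{77 \sqrt{193}}{1737} \approx 0.61584$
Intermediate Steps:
$E{\left(r \right)} = 14$ ($E{\left(r \right)} = 2 + 12 = 14$)
$R = - 18 \sqrt{193}$ ($R = - 3 \sqrt{20448 - 13500} = - 3 \sqrt{6948} = - 3 \cdot 6 \sqrt{193} = - 18 \sqrt{193} \approx -250.06$)
$s{\left(y \right)} = - \frac{1}{128}$ ($s{\left(y \right)} = \frac{1}{14 - 142} = \frac{1}{-128} = - \frac{1}{128}$)
$\frac{X{\left(-154,39 \right)}}{R} + \frac{s{\left(-88 \right)}}{-4080} = - \frac{154}{\left(-18\right) \sqrt{193}} - \frac{1}{128 \left(-4080\right)} = - 154 \left(- \frac{\sqrt{193}}{3474}\right) - - \frac{1}{522240} = \frac{77 \sqrt{193}}{1737} + \frac{1}{522240} = \frac{1}{522240} + \frac{77 \sqrt{193}}{1737}$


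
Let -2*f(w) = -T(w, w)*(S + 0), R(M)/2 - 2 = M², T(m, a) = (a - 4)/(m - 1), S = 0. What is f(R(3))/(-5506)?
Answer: 0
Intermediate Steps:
T(m, a) = (-4 + a)/(-1 + m)
R(M) = 4 + 2*M²
f(w) = 0 (f(w) = -(-1)*((-4 + w)/(-1 + w))*(0 + 0)/2 = -(-1)*((-4 + w)/(-1 + w))*0/2 = -(-1)*0/2 = -½*0 = 0)
f(R(3))/(-5506) = 0/(-5506) = 0*(-1/5506) = 0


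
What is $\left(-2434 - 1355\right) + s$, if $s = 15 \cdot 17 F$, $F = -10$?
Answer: $-6339$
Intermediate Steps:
$s = -2550$ ($s = 15 \cdot 17 \left(-10\right) = 255 \left(-10\right) = -2550$)
$\left(-2434 - 1355\right) + s = \left(-2434 - 1355\right) - 2550 = -3789 - 2550 = -6339$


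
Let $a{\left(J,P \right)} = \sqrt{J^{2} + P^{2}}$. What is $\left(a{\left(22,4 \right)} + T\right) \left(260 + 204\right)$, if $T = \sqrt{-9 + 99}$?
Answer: $1392 \sqrt{10} + 4640 \sqrt{5} \approx 14777.0$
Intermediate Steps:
$T = 3 \sqrt{10}$ ($T = \sqrt{90} = 3 \sqrt{10} \approx 9.4868$)
$\left(a{\left(22,4 \right)} + T\right) \left(260 + 204\right) = \left(\sqrt{22^{2} + 4^{2}} + 3 \sqrt{10}\right) \left(260 + 204\right) = \left(\sqrt{484 + 16} + 3 \sqrt{10}\right) 464 = \left(\sqrt{500} + 3 \sqrt{10}\right) 464 = \left(10 \sqrt{5} + 3 \sqrt{10}\right) 464 = \left(3 \sqrt{10} + 10 \sqrt{5}\right) 464 = 1392 \sqrt{10} + 4640 \sqrt{5}$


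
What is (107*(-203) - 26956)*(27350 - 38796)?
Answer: 557156942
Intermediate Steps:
(107*(-203) - 26956)*(27350 - 38796) = (-21721 - 26956)*(-11446) = -48677*(-11446) = 557156942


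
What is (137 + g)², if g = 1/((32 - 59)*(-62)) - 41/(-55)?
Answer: 160840200633841/8476884900 ≈ 18974.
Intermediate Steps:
g = 68689/92070 (g = -1/62/(-27) - 41*(-1/55) = -1/27*(-1/62) + 41/55 = 1/1674 + 41/55 = 68689/92070 ≈ 0.74605)
(137 + g)² = (137 + 68689/92070)² = (12682279/92070)² = 160840200633841/8476884900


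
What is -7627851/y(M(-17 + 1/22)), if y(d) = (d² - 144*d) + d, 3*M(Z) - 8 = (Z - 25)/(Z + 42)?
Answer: 20842408723059/811635590 ≈ 25680.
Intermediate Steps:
M(Z) = 8/3 + (-25 + Z)/(3*(42 + Z)) (M(Z) = 8/3 + ((Z - 25)/(Z + 42))/3 = 8/3 + ((-25 + Z)/(42 + Z))/3 = 8/3 + (-25 + Z)/(3*(42 + Z)))
y(d) = d² - 143*d
-7627851/y(M(-17 + 1/22)) = -7627851*3*(42 + (-17 + 1/22))/((-143 + (311 + 9*(-17 + 1/22))/(3*(42 + (-17 + 1/22))))*(311 + 9*(-17 + 1/22))) = -7627851*3*(42 - 373/22)/((-143 + (311 + 9*(-373/22))/(3*(42 - 373/22)))*(311 + 9*(-373/22))) = -7627851*1653/(22*(-143 + (311 - 3357/22)/(3*(551/22)))*(311 - 3357/22)) = -7627851*1653/(3485*(-143 + (⅓)*(22/551)*(3485/22))) = -7627851*1653/(3485*(-143 + 3485/1653)) = -7627851/((3485/1653)*(-232894/1653)) = -7627851/(-811635590/2732409) = -7627851*(-2732409/811635590) = 20842408723059/811635590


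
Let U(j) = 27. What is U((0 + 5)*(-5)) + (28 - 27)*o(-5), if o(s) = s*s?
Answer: 52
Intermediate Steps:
o(s) = s²
U((0 + 5)*(-5)) + (28 - 27)*o(-5) = 27 + (28 - 27)*(-5)² = 27 + 1*25 = 27 + 25 = 52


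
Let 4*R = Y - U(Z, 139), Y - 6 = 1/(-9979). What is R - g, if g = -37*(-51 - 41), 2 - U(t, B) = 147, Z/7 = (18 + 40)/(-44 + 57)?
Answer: -33591809/9979 ≈ -3366.3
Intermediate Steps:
Z = 406/13 (Z = 7*((18 + 40)/(-44 + 57)) = 7*(58/13) = 406/13 ≈ 31.231)
U(t, B) = -145 (U(t, B) = 2 - 1*147 = 2 - 147 = -145)
Y = 59873/9979 (Y = 6 + 1/(-9979) = 6 - 1/9979 = 59873/9979 ≈ 5.9999)
g = 3404 (g = -37*(-92) = 3404)
R = 376707/9979 (R = (59873/9979 - 1*(-145))/4 = (59873/9979 + 145)/4 = (1/4)*(1506828/9979) = 376707/9979 ≈ 37.750)
R - g = 376707/9979 - 1*3404 = 376707/9979 - 3404 = -33591809/9979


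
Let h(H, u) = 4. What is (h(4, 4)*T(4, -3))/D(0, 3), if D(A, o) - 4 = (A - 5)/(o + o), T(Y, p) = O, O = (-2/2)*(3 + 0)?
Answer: -72/19 ≈ -3.7895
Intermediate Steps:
O = -3 (O = -2*½*3 = -1*3 = -3)
T(Y, p) = -3
D(A, o) = 4 + (-5 + A)/(2*o) (D(A, o) = 4 + (A - 5)/(o + o) = 4 + (-5 + A)/((2*o)) = 4 + (-5 + A)*(1/(2*o)) = 4 + (-5 + A)/(2*o))
(h(4, 4)*T(4, -3))/D(0, 3) = (4*(-3))/(((½)*(-5 + 0 + 8*3)/3)) = -12*6/(-5 + 0 + 24) = -12/((½)*(⅓)*19) = -12/19/6 = -12*6/19 = -72/19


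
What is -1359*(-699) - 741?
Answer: 949200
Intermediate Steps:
-1359*(-699) - 741 = 949941 - 741 = 949200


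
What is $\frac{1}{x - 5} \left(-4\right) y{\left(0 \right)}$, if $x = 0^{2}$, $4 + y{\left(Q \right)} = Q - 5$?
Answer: $- \frac{36}{5} \approx -7.2$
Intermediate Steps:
$y{\left(Q \right)} = -9 + Q$ ($y{\left(Q \right)} = -4 + \left(Q - 5\right) = -4 + \left(-5 + Q\right) = -9 + Q$)
$x = 0$
$\frac{1}{x - 5} \left(-4\right) y{\left(0 \right)} = \frac{1}{0 - 5} \left(-4\right) \left(-9 + 0\right) = \frac{1}{-5} \left(-4\right) \left(-9\right) = \left(- \frac{1}{5}\right) \left(-4\right) \left(-9\right) = \frac{4}{5} \left(-9\right) = - \frac{36}{5}$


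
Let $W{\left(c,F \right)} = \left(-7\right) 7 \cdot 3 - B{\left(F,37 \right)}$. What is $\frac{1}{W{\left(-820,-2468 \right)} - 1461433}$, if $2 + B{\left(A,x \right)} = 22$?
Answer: $- \frac{1}{1461600} \approx -6.8418 \cdot 10^{-7}$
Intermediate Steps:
$B{\left(A,x \right)} = 20$ ($B{\left(A,x \right)} = -2 + 22 = 20$)
$W{\left(c,F \right)} = -167$ ($W{\left(c,F \right)} = \left(-7\right) 7 \cdot 3 - 20 = \left(-49\right) 3 - 20 = -147 - 20 = -167$)
$\frac{1}{W{\left(-820,-2468 \right)} - 1461433} = \frac{1}{-167 - 1461433} = \frac{1}{-1461600} = - \frac{1}{1461600}$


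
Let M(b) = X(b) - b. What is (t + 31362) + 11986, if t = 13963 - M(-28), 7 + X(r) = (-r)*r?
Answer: 58074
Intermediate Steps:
X(r) = -7 - r**2 (X(r) = -7 + (-r)*r = -7 - r**2)
M(b) = -7 - b - b**2 (M(b) = (-7 - b**2) - b = -7 - b - b**2)
t = 14726 (t = 13963 - (-7 - 1*(-28) - 1*(-28)**2) = 13963 - (-7 + 28 - 1*784) = 13963 - (-7 + 28 - 784) = 13963 - 1*(-763) = 13963 + 763 = 14726)
(t + 31362) + 11986 = (14726 + 31362) + 11986 = 46088 + 11986 = 58074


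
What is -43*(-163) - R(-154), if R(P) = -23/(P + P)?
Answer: 2158749/308 ≈ 7008.9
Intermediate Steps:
R(P) = -23/(2*P) (R(P) = -23*1/(2*P) = -23/(2*P))
-43*(-163) - R(-154) = -43*(-163) - (-23)/(2*(-154)) = 7009 - (-23)*(-1)/(2*154) = 7009 - 1*23/308 = 7009 - 23/308 = 2158749/308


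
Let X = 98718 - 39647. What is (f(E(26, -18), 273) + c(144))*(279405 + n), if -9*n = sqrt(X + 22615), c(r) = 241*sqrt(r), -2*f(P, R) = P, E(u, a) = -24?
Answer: 811392120 - 968*sqrt(81686)/3 ≈ 8.1130e+8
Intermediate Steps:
X = 59071
f(P, R) = -P/2
n = -sqrt(81686)/9 (n = -sqrt(59071 + 22615)/9 = -sqrt(81686)/9 ≈ -31.756)
(f(E(26, -18), 273) + c(144))*(279405 + n) = (-1/2*(-24) + 241*sqrt(144))*(279405 - sqrt(81686)/9) = (12 + 241*12)*(279405 - sqrt(81686)/9) = (12 + 2892)*(279405 - sqrt(81686)/9) = 2904*(279405 - sqrt(81686)/9) = 811392120 - 968*sqrt(81686)/3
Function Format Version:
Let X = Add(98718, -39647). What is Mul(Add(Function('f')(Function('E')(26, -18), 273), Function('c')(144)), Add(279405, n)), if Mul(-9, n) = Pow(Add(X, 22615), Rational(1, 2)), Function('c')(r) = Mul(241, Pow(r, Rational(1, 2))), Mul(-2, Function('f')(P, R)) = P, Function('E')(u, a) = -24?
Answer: Add(811392120, Mul(Rational(-968, 3), Pow(81686, Rational(1, 2)))) ≈ 8.1130e+8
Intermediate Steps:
X = 59071
Function('f')(P, R) = Mul(Rational(-1, 2), P)
n = Mul(Rational(-1, 9), Pow(81686, Rational(1, 2))) (n = Mul(Rational(-1, 9), Pow(Add(59071, 22615), Rational(1, 2))) = Mul(Rational(-1, 9), Pow(81686, Rational(1, 2))) ≈ -31.756)
Mul(Add(Function('f')(Function('E')(26, -18), 273), Function('c')(144)), Add(279405, n)) = Mul(Add(Mul(Rational(-1, 2), -24), Mul(241, Pow(144, Rational(1, 2)))), Add(279405, Mul(Rational(-1, 9), Pow(81686, Rational(1, 2))))) = Mul(Add(12, Mul(241, 12)), Add(279405, Mul(Rational(-1, 9), Pow(81686, Rational(1, 2))))) = Mul(Add(12, 2892), Add(279405, Mul(Rational(-1, 9), Pow(81686, Rational(1, 2))))) = Mul(2904, Add(279405, Mul(Rational(-1, 9), Pow(81686, Rational(1, 2))))) = Add(811392120, Mul(Rational(-968, 3), Pow(81686, Rational(1, 2))))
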